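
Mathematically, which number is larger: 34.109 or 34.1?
34.109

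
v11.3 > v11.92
False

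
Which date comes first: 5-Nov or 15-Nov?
5-Nov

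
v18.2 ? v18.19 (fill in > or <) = <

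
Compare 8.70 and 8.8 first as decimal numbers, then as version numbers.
As decimals: 8.70 < 8.8. As versions: v8.70 > v8.8 (minor version 70 > 8).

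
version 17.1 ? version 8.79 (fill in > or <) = >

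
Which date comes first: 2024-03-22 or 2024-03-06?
2024-03-06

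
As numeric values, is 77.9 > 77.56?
True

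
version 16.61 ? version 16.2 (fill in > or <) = >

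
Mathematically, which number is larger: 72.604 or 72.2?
72.604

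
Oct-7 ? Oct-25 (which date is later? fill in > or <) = <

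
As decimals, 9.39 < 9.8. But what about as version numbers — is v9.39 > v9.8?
True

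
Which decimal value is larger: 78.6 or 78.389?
78.6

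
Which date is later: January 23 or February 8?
February 8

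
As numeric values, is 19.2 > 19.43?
False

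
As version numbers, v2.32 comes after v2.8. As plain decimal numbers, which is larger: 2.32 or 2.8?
2.8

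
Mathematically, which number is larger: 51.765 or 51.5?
51.765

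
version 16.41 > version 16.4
True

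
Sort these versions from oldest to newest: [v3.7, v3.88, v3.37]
[v3.7, v3.37, v3.88]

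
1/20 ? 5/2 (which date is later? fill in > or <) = <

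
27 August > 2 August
True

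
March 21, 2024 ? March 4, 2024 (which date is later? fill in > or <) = >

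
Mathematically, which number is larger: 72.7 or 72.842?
72.842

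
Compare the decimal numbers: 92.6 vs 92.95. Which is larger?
92.95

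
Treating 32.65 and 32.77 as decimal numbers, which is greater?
32.77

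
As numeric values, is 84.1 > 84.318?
False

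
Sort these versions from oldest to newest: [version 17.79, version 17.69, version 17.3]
[version 17.3, version 17.69, version 17.79]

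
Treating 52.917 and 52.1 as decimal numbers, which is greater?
52.917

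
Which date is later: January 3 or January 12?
January 12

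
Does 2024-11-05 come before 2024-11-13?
Yes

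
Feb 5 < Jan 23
False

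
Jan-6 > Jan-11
False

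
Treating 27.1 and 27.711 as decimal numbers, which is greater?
27.711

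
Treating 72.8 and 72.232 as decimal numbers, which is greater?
72.8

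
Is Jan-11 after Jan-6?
Yes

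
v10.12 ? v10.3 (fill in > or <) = >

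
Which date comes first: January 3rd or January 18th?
January 3rd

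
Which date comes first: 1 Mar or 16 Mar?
1 Mar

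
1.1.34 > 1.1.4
True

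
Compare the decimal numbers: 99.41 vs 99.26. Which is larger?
99.41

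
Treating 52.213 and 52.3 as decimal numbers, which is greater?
52.3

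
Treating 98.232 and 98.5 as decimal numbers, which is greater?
98.5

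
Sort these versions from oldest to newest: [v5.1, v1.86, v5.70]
[v1.86, v5.1, v5.70]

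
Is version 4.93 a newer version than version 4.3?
Yes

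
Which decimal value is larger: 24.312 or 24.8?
24.8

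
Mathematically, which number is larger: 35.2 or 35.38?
35.38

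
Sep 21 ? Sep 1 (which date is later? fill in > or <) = >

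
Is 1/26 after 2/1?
No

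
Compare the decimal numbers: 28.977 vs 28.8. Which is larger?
28.977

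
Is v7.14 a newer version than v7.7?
Yes. Version numbers are compared segment by segment as integers, not as decimals: minor version 14 > 7, so v7.14 > v7.7 (even though the decimal 7.14 < 7.7).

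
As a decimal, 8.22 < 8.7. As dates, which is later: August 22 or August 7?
August 22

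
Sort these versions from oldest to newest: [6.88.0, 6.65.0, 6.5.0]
[6.5.0, 6.65.0, 6.88.0]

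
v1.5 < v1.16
True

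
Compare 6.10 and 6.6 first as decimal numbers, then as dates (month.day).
As decimals: 6.10 < 6.6. As dates: 6/10 is later than 6/6 (day 10 > day 6).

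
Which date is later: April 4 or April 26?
April 26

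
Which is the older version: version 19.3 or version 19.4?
version 19.3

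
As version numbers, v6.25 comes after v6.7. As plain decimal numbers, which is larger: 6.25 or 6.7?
6.7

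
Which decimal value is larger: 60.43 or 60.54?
60.54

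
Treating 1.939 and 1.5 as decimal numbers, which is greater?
1.939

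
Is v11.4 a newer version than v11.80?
No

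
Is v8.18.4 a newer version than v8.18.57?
No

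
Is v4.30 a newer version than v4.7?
Yes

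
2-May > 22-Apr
True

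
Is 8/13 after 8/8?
Yes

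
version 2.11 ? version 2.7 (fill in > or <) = >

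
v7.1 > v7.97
False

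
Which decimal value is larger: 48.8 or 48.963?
48.963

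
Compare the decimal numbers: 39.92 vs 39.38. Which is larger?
39.92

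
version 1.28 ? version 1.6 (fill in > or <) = >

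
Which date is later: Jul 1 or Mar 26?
Jul 1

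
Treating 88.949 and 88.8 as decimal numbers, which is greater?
88.949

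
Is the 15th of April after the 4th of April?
Yes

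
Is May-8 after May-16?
No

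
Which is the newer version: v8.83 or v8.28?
v8.83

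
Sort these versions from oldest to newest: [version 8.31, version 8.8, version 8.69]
[version 8.8, version 8.31, version 8.69]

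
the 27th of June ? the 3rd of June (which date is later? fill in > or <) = >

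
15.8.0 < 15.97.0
True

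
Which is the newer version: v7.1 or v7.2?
v7.2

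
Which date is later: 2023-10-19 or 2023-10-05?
2023-10-19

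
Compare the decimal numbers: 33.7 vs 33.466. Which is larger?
33.7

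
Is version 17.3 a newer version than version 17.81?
No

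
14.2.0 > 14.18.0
False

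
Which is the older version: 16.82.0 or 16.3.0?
16.3.0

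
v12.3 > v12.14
False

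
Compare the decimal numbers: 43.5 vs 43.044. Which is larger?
43.5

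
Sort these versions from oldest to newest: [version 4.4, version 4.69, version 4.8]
[version 4.4, version 4.8, version 4.69]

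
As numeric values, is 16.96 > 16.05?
True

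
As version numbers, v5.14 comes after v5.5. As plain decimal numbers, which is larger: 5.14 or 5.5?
5.5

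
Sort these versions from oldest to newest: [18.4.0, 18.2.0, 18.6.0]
[18.2.0, 18.4.0, 18.6.0]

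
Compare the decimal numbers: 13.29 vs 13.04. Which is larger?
13.29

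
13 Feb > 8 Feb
True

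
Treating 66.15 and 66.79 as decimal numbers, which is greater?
66.79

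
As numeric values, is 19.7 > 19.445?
True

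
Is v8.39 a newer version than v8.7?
Yes. Version numbers are compared segment by segment as integers, not as decimals: minor version 39 > 7, so v8.39 > v8.7 (even though the decimal 8.39 < 8.7).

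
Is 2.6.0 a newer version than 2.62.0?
No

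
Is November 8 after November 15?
No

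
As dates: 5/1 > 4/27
True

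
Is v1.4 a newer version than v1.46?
No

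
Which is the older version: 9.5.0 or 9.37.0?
9.5.0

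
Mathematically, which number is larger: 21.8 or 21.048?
21.8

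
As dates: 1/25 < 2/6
True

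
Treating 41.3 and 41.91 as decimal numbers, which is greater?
41.91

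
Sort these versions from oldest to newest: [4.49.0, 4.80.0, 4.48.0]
[4.48.0, 4.49.0, 4.80.0]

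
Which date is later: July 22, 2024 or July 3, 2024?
July 22, 2024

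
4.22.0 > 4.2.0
True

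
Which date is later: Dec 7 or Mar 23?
Dec 7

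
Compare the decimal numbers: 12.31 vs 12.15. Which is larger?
12.31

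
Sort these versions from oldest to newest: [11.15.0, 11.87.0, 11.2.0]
[11.2.0, 11.15.0, 11.87.0]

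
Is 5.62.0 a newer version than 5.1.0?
Yes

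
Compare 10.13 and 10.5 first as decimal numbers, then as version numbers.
As decimals: 10.13 < 10.5. As versions: v10.13 > v10.5 (minor version 13 > 5).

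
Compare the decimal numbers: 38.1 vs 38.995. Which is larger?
38.995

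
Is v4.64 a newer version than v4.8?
Yes. Version numbers are compared segment by segment as integers, not as decimals: minor version 64 > 8, so v4.64 > v4.8 (even though the decimal 4.64 < 4.8).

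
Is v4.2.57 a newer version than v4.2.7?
Yes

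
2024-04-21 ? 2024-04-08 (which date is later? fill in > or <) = >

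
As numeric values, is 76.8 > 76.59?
True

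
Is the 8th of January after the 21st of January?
No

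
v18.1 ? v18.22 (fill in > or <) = <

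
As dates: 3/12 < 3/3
False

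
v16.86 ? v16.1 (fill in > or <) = >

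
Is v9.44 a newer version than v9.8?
Yes. Version numbers are compared segment by segment as integers, not as decimals: minor version 44 > 8, so v9.44 > v9.8 (even though the decimal 9.44 < 9.8).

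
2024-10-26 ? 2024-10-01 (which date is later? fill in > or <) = >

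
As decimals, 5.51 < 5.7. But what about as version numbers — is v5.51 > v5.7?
True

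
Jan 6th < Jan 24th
True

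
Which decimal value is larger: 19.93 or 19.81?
19.93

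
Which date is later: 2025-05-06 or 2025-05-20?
2025-05-20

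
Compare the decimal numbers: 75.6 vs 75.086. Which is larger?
75.6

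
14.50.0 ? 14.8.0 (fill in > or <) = >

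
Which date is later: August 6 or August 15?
August 15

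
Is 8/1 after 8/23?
No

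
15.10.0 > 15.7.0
True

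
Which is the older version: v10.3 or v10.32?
v10.3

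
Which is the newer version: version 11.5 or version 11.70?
version 11.70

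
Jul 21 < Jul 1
False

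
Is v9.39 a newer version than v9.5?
Yes. Version numbers are compared segment by segment as integers, not as decimals: minor version 39 > 5, so v9.39 > v9.5 (even though the decimal 9.39 < 9.5).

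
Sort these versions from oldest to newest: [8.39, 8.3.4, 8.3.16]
[8.3.4, 8.3.16, 8.39]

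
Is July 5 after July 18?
No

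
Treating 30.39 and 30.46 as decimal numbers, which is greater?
30.46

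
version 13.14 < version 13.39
True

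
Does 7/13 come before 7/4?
No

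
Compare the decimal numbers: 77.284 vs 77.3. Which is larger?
77.3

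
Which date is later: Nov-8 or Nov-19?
Nov-19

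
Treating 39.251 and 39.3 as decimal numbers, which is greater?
39.3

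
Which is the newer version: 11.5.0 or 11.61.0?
11.61.0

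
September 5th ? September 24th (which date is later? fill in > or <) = <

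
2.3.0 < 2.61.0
True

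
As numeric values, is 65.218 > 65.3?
False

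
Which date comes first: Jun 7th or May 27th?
May 27th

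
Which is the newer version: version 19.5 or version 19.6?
version 19.6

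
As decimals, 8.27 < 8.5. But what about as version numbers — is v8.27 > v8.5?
True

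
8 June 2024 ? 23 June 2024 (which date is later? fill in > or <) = <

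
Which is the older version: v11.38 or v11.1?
v11.1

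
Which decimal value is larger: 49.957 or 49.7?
49.957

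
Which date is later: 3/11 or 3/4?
3/11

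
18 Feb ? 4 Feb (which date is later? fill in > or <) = >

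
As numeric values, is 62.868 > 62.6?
True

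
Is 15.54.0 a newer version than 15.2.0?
Yes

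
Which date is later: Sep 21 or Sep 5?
Sep 21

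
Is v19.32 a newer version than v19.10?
Yes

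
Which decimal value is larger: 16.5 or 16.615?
16.615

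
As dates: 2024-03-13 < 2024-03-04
False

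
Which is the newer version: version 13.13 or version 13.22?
version 13.22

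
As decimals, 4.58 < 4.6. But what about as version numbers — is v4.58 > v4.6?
True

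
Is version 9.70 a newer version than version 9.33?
Yes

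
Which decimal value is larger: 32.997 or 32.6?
32.997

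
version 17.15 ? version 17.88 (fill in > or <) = <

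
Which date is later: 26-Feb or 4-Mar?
4-Mar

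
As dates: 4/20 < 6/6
True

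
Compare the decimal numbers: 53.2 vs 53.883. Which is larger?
53.883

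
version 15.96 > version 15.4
True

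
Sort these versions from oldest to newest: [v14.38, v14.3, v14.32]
[v14.3, v14.32, v14.38]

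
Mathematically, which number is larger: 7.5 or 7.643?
7.643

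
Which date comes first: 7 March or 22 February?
22 February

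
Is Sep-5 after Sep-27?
No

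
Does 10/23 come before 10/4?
No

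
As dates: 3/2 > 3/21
False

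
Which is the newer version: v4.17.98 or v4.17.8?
v4.17.98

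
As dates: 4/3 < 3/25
False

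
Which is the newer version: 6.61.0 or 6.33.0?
6.61.0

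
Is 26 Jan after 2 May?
No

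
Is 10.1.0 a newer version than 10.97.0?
No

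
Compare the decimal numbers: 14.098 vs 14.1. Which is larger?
14.1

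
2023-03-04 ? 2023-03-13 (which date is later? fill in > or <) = <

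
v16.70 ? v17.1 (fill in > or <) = <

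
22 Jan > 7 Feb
False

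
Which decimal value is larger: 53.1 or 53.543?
53.543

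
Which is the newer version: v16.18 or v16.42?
v16.42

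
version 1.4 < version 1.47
True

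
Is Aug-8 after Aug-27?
No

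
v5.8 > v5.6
True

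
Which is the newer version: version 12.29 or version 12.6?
version 12.29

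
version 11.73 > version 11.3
True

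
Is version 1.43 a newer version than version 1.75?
No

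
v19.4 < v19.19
True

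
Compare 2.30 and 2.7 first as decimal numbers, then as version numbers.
As decimals: 2.30 < 2.7. As versions: v2.30 > v2.7 (minor version 30 > 7).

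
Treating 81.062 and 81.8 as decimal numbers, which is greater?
81.8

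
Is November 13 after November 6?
Yes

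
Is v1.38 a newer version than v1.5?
Yes. Version numbers are compared segment by segment as integers, not as decimals: minor version 38 > 5, so v1.38 > v1.5 (even though the decimal 1.38 < 1.5).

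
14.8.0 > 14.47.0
False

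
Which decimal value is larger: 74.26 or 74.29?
74.29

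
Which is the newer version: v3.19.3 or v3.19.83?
v3.19.83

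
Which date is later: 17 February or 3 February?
17 February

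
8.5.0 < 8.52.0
True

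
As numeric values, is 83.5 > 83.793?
False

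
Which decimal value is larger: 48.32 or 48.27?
48.32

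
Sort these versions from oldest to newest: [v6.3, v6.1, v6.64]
[v6.1, v6.3, v6.64]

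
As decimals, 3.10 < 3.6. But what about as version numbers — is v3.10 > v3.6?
True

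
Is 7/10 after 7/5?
Yes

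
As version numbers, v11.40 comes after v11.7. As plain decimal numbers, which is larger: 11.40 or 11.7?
11.7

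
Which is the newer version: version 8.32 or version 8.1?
version 8.32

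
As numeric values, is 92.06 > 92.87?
False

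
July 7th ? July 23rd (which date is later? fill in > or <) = <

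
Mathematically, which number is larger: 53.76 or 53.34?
53.76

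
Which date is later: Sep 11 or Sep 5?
Sep 11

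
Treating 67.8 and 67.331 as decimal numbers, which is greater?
67.8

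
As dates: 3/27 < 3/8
False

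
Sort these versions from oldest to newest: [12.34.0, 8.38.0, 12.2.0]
[8.38.0, 12.2.0, 12.34.0]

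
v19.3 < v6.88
False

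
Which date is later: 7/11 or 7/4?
7/11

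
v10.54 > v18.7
False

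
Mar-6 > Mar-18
False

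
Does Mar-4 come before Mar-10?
Yes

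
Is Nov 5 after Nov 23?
No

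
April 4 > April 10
False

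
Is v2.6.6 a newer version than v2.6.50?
No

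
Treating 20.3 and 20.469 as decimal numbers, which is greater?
20.469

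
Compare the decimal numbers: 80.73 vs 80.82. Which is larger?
80.82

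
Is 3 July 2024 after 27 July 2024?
No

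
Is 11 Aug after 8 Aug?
Yes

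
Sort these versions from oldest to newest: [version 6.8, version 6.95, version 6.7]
[version 6.7, version 6.8, version 6.95]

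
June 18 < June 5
False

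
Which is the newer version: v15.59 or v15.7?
v15.59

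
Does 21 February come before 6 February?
No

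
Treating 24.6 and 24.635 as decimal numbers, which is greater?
24.635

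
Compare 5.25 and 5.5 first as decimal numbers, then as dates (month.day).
As decimals: 5.25 < 5.5. As dates: 5/25 is later than 5/5 (day 25 > day 5).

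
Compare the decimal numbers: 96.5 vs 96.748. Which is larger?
96.748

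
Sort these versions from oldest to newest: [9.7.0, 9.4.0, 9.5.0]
[9.4.0, 9.5.0, 9.7.0]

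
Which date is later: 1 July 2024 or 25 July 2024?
25 July 2024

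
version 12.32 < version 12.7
False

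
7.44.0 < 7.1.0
False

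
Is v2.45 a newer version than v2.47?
No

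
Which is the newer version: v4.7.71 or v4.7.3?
v4.7.71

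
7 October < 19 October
True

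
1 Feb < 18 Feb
True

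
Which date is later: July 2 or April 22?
July 2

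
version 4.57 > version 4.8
True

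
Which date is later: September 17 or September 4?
September 17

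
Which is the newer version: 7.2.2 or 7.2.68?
7.2.68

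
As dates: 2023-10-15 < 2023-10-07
False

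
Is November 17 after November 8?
Yes. Day 17 comes after day 8 in November — this is a date comparison, not a decimal one (the decimal 11.17 would be smaller than 11.8).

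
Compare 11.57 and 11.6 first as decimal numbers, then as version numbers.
As decimals: 11.57 < 11.6. As versions: v11.57 > v11.6 (minor version 57 > 6).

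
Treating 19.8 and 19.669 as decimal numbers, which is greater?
19.8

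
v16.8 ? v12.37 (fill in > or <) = >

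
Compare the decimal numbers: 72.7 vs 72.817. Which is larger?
72.817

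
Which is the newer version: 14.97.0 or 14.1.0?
14.97.0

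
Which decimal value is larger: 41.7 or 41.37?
41.7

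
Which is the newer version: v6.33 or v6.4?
v6.33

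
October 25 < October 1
False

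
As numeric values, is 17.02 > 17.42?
False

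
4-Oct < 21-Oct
True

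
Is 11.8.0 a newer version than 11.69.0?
No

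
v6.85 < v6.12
False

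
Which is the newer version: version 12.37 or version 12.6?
version 12.37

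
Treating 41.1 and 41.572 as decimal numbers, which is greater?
41.572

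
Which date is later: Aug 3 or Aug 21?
Aug 21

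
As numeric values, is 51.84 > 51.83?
True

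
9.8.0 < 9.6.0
False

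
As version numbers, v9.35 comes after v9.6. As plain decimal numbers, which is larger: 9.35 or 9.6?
9.6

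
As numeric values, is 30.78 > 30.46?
True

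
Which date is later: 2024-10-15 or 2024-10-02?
2024-10-15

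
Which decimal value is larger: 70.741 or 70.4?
70.741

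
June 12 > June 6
True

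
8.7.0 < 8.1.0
False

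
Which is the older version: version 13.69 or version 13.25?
version 13.25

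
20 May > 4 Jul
False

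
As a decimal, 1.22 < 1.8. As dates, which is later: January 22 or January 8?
January 22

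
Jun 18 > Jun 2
True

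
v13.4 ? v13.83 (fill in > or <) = <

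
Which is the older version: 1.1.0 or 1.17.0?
1.1.0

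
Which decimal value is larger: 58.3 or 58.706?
58.706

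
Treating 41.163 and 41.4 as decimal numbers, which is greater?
41.4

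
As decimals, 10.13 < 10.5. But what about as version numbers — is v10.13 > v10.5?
True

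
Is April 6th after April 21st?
No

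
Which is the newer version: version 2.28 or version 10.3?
version 10.3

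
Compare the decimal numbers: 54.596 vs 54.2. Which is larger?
54.596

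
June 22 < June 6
False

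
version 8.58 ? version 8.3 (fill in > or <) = >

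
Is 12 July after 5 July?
Yes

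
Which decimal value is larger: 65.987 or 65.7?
65.987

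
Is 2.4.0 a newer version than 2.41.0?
No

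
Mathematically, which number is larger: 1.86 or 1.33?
1.86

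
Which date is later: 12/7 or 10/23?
12/7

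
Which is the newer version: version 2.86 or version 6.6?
version 6.6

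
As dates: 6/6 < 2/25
False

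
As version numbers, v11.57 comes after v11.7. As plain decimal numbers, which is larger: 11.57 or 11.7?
11.7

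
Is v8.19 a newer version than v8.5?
Yes. Version numbers are compared segment by segment as integers, not as decimals: minor version 19 > 5, so v8.19 > v8.5 (even though the decimal 8.19 < 8.5).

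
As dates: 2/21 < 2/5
False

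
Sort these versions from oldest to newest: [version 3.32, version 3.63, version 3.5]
[version 3.5, version 3.32, version 3.63]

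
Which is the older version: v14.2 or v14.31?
v14.2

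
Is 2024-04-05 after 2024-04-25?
No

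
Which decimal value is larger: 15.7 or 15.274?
15.7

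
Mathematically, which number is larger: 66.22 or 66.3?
66.3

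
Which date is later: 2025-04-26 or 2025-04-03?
2025-04-26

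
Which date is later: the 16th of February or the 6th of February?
the 16th of February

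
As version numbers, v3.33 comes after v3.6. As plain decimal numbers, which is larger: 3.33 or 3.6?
3.6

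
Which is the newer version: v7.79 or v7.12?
v7.79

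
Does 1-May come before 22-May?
Yes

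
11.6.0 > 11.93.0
False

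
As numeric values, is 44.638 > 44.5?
True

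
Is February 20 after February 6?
Yes. Day 20 comes after day 6 in February — this is a date comparison, not a decimal one (the decimal 2.20 would be smaller than 2.6).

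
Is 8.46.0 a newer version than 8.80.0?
No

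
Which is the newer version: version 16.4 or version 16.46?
version 16.46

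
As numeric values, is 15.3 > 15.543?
False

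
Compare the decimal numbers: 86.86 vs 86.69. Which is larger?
86.86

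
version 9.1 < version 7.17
False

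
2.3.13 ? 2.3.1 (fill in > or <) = >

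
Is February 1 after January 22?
Yes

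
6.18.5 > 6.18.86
False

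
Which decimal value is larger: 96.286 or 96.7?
96.7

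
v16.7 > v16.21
False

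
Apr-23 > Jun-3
False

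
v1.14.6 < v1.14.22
True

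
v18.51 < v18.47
False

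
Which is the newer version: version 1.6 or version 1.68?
version 1.68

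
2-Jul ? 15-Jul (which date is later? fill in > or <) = <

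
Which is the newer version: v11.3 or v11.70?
v11.70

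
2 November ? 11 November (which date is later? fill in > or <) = <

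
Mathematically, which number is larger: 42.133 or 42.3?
42.3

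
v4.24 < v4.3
False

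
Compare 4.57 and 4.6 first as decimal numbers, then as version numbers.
As decimals: 4.57 < 4.6. As versions: v4.57 > v4.6 (minor version 57 > 6).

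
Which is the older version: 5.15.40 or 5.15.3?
5.15.3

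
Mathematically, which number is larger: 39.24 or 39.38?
39.38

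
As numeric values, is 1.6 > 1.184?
True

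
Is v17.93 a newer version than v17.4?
Yes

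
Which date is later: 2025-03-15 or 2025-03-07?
2025-03-15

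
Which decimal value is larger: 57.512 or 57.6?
57.6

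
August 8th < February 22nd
False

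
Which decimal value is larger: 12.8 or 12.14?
12.8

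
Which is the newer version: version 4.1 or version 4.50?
version 4.50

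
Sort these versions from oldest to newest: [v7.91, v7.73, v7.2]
[v7.2, v7.73, v7.91]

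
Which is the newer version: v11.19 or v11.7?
v11.19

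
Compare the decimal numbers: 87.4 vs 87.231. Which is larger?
87.4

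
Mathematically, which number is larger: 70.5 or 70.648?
70.648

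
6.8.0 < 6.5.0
False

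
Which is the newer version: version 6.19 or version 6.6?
version 6.19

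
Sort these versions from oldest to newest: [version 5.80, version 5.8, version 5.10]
[version 5.8, version 5.10, version 5.80]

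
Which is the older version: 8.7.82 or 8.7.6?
8.7.6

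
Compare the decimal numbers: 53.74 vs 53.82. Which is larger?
53.82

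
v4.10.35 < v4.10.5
False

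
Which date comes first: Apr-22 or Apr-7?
Apr-7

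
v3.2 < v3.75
True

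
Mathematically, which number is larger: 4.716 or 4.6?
4.716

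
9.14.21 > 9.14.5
True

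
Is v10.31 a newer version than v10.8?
Yes. Version numbers are compared segment by segment as integers, not as decimals: minor version 31 > 8, so v10.31 > v10.8 (even though the decimal 10.31 < 10.8).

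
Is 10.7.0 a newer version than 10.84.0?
No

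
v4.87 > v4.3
True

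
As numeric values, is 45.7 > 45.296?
True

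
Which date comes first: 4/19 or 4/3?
4/3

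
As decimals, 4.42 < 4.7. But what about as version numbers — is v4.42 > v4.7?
True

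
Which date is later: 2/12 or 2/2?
2/12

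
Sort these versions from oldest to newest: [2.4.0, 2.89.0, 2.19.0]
[2.4.0, 2.19.0, 2.89.0]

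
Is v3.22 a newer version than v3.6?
Yes. Version numbers are compared segment by segment as integers, not as decimals: minor version 22 > 6, so v3.22 > v3.6 (even though the decimal 3.22 < 3.6).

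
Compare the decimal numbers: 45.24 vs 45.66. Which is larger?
45.66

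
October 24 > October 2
True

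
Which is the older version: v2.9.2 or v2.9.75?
v2.9.2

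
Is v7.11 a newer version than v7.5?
Yes. Version numbers are compared segment by segment as integers, not as decimals: minor version 11 > 5, so v7.11 > v7.5 (even though the decimal 7.11 < 7.5).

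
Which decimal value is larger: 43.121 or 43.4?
43.4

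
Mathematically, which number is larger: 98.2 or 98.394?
98.394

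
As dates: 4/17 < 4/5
False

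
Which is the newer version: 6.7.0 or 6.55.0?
6.55.0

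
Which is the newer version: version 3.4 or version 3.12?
version 3.12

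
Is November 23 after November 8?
Yes. Day 23 comes after day 8 in November — this is a date comparison, not a decimal one (the decimal 11.23 would be smaller than 11.8).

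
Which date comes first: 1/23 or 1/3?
1/3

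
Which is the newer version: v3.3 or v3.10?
v3.10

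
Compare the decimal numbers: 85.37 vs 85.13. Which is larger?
85.37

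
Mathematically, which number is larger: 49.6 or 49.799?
49.799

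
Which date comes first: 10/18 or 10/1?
10/1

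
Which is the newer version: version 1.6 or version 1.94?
version 1.94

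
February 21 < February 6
False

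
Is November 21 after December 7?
No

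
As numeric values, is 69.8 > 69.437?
True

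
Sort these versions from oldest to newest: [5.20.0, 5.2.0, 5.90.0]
[5.2.0, 5.20.0, 5.90.0]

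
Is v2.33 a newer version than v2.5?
Yes. Version numbers are compared segment by segment as integers, not as decimals: minor version 33 > 5, so v2.33 > v2.5 (even though the decimal 2.33 < 2.5).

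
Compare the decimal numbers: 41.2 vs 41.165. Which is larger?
41.2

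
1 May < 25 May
True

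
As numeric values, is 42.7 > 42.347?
True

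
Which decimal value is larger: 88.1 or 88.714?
88.714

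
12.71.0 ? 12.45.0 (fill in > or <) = >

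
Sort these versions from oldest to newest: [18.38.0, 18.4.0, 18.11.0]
[18.4.0, 18.11.0, 18.38.0]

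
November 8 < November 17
True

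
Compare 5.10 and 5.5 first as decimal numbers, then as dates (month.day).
As decimals: 5.10 < 5.5. As dates: 5/10 is later than 5/5 (day 10 > day 5).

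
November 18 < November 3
False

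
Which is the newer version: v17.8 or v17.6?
v17.8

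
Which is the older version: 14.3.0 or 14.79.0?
14.3.0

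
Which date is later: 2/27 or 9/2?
9/2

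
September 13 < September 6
False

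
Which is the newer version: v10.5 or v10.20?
v10.20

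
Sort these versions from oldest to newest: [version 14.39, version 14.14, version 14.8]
[version 14.8, version 14.14, version 14.39]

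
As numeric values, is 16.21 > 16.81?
False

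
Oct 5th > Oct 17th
False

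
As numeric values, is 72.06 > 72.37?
False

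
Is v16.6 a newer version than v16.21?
No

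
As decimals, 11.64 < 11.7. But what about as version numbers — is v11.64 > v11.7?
True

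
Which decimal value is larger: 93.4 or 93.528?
93.528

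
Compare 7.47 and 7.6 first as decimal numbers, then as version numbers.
As decimals: 7.47 < 7.6. As versions: v7.47 > v7.6 (minor version 47 > 6).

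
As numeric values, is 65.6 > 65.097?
True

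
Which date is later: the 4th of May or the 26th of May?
the 26th of May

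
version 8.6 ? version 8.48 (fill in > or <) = <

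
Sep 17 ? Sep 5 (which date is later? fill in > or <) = >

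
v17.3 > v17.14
False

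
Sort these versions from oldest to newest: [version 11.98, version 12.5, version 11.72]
[version 11.72, version 11.98, version 12.5]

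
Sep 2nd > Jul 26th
True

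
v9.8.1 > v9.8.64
False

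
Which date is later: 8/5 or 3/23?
8/5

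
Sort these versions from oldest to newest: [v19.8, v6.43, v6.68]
[v6.43, v6.68, v19.8]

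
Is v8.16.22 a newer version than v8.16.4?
Yes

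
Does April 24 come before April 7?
No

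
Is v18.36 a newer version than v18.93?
No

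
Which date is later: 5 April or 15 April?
15 April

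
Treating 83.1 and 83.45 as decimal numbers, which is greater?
83.45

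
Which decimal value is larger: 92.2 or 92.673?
92.673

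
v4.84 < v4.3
False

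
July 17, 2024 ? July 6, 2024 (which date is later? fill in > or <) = >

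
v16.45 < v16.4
False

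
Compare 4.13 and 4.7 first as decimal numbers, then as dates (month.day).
As decimals: 4.13 < 4.7. As dates: 4/13 is later than 4/7 (day 13 > day 7).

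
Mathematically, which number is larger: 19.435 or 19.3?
19.435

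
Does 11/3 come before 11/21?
Yes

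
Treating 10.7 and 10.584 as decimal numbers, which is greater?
10.7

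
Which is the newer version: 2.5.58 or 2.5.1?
2.5.58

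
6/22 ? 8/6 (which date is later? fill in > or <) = <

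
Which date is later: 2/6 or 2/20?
2/20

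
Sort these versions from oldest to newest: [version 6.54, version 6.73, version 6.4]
[version 6.4, version 6.54, version 6.73]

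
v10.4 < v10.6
True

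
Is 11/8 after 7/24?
Yes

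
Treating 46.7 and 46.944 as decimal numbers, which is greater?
46.944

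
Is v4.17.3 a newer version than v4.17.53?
No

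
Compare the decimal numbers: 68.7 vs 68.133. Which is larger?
68.7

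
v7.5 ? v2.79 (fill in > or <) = >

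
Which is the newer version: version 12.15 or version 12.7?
version 12.15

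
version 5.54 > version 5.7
True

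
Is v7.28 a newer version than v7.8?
Yes. Version numbers are compared segment by segment as integers, not as decimals: minor version 28 > 8, so v7.28 > v7.8 (even though the decimal 7.28 < 7.8).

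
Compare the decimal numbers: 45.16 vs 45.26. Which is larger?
45.26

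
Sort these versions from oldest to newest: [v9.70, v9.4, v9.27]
[v9.4, v9.27, v9.70]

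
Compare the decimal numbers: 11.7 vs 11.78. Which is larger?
11.78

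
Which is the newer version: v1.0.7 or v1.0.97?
v1.0.97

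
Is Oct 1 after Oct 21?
No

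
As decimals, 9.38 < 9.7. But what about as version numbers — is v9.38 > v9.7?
True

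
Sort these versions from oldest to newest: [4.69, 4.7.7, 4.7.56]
[4.7.7, 4.7.56, 4.69]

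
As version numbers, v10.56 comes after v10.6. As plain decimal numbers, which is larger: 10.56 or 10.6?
10.6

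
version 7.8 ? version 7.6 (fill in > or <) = >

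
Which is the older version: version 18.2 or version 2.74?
version 2.74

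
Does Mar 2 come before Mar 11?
Yes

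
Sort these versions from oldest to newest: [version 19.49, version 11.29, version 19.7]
[version 11.29, version 19.7, version 19.49]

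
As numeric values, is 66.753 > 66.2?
True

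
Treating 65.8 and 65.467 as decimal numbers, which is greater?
65.8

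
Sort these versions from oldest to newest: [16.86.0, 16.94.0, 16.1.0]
[16.1.0, 16.86.0, 16.94.0]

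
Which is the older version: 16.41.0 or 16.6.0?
16.6.0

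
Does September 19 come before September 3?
No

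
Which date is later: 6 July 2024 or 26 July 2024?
26 July 2024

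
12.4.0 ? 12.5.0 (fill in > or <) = <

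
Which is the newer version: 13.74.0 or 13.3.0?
13.74.0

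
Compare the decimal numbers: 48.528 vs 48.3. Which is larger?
48.528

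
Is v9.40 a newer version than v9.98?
No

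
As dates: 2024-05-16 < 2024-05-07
False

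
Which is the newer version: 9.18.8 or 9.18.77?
9.18.77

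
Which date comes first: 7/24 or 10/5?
7/24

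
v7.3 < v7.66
True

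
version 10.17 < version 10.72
True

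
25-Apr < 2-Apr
False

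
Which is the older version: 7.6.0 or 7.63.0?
7.6.0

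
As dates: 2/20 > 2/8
True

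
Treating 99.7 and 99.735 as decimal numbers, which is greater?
99.735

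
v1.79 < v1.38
False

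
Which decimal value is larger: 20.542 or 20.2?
20.542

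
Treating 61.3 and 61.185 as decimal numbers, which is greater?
61.3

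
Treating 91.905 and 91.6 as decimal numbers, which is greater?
91.905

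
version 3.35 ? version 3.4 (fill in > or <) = >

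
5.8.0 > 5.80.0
False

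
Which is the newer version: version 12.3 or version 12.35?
version 12.35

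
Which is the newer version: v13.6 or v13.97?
v13.97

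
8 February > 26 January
True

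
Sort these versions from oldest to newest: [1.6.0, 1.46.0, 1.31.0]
[1.6.0, 1.31.0, 1.46.0]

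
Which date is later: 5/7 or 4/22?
5/7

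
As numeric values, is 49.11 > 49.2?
False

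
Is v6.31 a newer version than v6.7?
Yes. Version numbers are compared segment by segment as integers, not as decimals: minor version 31 > 7, so v6.31 > v6.7 (even though the decimal 6.31 < 6.7).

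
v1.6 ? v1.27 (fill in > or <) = <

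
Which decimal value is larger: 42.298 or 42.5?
42.5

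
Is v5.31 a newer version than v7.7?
No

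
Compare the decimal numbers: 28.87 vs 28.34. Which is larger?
28.87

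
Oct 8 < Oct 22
True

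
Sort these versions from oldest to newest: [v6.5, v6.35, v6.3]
[v6.3, v6.5, v6.35]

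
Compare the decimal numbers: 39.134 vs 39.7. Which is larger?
39.7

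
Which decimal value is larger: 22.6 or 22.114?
22.6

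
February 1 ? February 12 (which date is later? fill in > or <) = <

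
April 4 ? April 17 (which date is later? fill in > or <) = <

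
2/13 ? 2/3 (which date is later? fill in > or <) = >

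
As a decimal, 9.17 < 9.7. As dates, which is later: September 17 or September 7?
September 17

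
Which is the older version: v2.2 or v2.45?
v2.2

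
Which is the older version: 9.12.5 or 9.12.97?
9.12.5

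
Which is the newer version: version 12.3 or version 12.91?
version 12.91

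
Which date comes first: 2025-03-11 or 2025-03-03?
2025-03-03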